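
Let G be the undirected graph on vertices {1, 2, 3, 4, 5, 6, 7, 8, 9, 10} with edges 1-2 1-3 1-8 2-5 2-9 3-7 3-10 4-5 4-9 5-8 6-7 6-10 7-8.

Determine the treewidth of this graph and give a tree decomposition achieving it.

Every bag has size at most 3, so the width is 3 − 1 = 2 and tw(G) ≤ 2. For the lower bound, G contains the cycle 9–4–5–2–9, so G is not a forest; only forests have treewidth ≤ 1, hence tw(G) ≥ 2. The upper and lower bounds meet at 2, so that is the treewidth.

Treewidth 2.
One optimal decomposition is:
Bags: B1 = {2, 4, 9}  B2 = {2, 4, 5}  B3 = {1, 2, 5}  B4 = {1, 5, 8}  B5 = {1, 3, 8}  B6 = {3, 7, 8}  B7 = {3, 7, 10}  B8 = {6, 7, 10}
Tree: B1–B2, B2–B3, B3–B4, B4–B5, B5–B6, B6–B7, B7–B8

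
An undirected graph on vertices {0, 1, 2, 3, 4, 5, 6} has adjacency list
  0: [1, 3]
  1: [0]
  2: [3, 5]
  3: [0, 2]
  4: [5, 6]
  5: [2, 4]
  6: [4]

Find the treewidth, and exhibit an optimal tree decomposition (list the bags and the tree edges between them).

Treewidth 1.
Bags: B1 = {0, 1}  B2 = {0, 3}  B3 = {2, 3}  B4 = {2, 5}  B5 = {4, 5}  B6 = {4, 6}
Tree: B1–B2, B2–B3, B3–B4, B4–B5, B5–B6

The largest bag has 2 vertices, giving width 1; this decomposition certifies tw(G) ≤ 1. G has an edge, so its treewidth is at least 1. Hence tw(G) = 1 exactly.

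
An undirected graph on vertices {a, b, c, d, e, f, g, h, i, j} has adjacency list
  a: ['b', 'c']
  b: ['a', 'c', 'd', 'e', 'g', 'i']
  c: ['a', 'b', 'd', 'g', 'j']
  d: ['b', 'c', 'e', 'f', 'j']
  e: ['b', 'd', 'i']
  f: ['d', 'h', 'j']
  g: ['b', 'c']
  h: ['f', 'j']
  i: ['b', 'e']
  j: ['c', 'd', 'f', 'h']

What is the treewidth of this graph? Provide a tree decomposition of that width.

Each bag holds 3 vertices, so the decomposition has width 2, which upper-bounds the treewidth. For the lower bound, the 3 vertices {c, d, j} are pairwise adjacent, and any tree decomposition puts a clique entirely inside one bag — forcing width ≥ 2. Hence tw(G) = 2 exactly.

Treewidth 2.
One such decomposition:
Bags: B1 = {b, c, d}  B2 = {c, d, j}  B3 = {d, f, j}  B4 = {f, h, j}  B5 = {b, c, g}  B6 = {b, d, e}  B7 = {b, e, i}  B8 = {a, b, c}
Tree: B1–B2, B2–B3, B3–B4, B1–B5, B1–B6, B6–B7, B5–B8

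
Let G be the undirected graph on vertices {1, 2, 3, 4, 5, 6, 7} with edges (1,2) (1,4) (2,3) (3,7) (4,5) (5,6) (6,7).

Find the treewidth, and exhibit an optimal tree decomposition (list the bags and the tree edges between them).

Every bag has size at most 3, so the width is 3 − 1 = 2 and tw(G) ≤ 2. For the lower bound, G contains the cycle 7–3–2–1–4–5–6–7, so G is not a forest; only forests have treewidth ≤ 1, hence tw(G) ≥ 2. Therefore the treewidth is 2.

Treewidth 2.
One such decomposition:
Bags: B1 = {2, 3, 7}  B2 = {1, 2, 7}  B3 = {1, 4, 7}  B4 = {4, 5, 7}  B5 = {5, 6, 7}
Tree: B1–B2, B2–B3, B3–B4, B4–B5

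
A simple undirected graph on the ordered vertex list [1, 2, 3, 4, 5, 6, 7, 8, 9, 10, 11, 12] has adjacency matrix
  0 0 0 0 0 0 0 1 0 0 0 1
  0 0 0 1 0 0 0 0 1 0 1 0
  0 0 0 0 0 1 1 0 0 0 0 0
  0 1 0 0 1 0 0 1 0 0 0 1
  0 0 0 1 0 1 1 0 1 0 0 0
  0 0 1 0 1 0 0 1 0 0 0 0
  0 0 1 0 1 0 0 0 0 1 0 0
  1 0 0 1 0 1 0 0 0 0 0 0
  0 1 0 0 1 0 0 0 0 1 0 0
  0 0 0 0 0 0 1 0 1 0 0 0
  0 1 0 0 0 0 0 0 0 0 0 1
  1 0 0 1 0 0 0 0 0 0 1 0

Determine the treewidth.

A width-3 tree decomposition is:
Bags: B1 = {1, 8, 11, 12}  B2 = {4, 8, 11, 12}  B3 = {2, 4, 8, 11}  B4 = {2, 4, 6, 8}  B5 = {2, 4, 5, 6}  B6 = {2, 5, 6, 9}  B7 = {3, 5, 6, 9}  B8 = {3, 5, 7, 9}  B9 = {3, 7, 9, 10}
Tree: B1–B2, B2–B3, B3–B4, B4–B5, B5–B6, B6–B7, B7–B8, B8–B9
Each bag holds 4 vertices, so the decomposition has width 3, which upper-bounds the treewidth. For the lower bound: the 4 vertex sets {1,11,12}, {8}, {4}, {2,5,6,9} are disjoint, each induces a connected subgraph, and every pair is joined by at least one edge of G. Contracting each set to a single vertex therefore yields K_{4} as a minor, and since treewidth is minor-monotone, tw(G) ≥ tw(K_{4}) = 3. Hence tw(G) = 3 exactly.

3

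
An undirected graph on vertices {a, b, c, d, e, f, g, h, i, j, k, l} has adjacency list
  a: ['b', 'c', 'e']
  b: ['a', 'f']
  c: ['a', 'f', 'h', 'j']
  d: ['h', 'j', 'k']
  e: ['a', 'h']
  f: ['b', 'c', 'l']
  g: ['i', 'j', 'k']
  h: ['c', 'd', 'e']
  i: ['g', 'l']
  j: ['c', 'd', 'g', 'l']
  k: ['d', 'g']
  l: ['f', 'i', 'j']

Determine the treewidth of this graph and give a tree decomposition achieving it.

The largest bag has 4 vertices, giving width 3; this decomposition certifies tw(G) ≤ 3. For the lower bound: the 4 vertex sets {a,b,e}, {h}, {c}, {d,f,j,l} are disjoint, each induces a connected subgraph, and every pair is joined by at least one edge of G. Contracting each set to a single vertex therefore yields K_{4} as a minor, and since treewidth is minor-monotone, tw(G) ≥ tw(K_{4}) = 3. Combining the bounds, tw(G) = 3.

Treewidth 3.
Bags: B1 = {a, b, e, h}  B2 = {a, b, c, h}  B3 = {b, c, f, h}  B4 = {c, d, f, h}  B5 = {c, d, f, j}  B6 = {d, f, j, l}  B7 = {d, j, k, l}  B8 = {g, j, k, l}  B9 = {g, i, k, l}
Tree: B1–B2, B2–B3, B3–B4, B4–B5, B5–B6, B6–B7, B7–B8, B8–B9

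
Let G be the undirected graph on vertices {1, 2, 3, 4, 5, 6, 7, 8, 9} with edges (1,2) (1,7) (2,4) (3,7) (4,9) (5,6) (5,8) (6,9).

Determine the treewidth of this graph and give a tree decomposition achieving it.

Treewidth 1.
One such decomposition:
Bags: B1 = {3, 7}  B2 = {1, 7}  B3 = {1, 2}  B4 = {2, 4}  B5 = {4, 9}  B6 = {6, 9}  B7 = {5, 6}  B8 = {5, 8}
Tree: B1–B2, B2–B3, B3–B4, B4–B5, B5–B6, B6–B7, B7–B8

Every bag has size at most 2, so the width is 2 − 1 = 1 and tw(G) ≤ 1. Since G has at least one edge (e.g. 3–7), it is not an edgeless graph, so tw(G) ≥ 1. The upper and lower bounds meet at 1, so that is the treewidth.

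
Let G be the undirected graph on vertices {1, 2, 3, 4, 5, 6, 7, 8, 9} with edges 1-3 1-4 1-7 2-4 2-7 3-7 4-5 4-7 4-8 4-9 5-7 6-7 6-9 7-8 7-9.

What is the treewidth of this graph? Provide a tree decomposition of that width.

The largest bag has 3 vertices, giving width 2; this decomposition certifies tw(G) ≤ 2. For the lower bound, the 3 vertices {1, 3, 7} are pairwise adjacent, and any tree decomposition puts a clique entirely inside one bag — forcing width ≥ 2. The upper and lower bounds meet at 2, so that is the treewidth.

Treewidth 2.
One such decomposition:
Bags: B1 = {1, 4, 7}  B2 = {4, 7, 9}  B3 = {1, 3, 7}  B4 = {4, 5, 7}  B5 = {6, 7, 9}  B6 = {2, 4, 7}  B7 = {4, 7, 8}
Tree: B1–B2, B1–B3, B1–B4, B2–B5, B2–B6, B2–B7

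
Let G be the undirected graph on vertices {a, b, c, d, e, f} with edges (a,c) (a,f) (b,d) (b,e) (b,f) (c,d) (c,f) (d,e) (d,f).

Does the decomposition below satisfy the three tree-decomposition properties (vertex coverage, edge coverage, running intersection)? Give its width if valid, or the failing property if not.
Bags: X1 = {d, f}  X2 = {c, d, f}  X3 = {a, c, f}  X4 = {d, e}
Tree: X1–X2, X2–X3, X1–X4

No — vertex b appears in no bag.

A tree decomposition must satisfy three properties: every vertex lies in some bag; for every edge, both endpoints lie together in some bag; and for every vertex, the bags containing it form a connected subtree. Here vertex b appears in no bag, so the decomposition is invalid.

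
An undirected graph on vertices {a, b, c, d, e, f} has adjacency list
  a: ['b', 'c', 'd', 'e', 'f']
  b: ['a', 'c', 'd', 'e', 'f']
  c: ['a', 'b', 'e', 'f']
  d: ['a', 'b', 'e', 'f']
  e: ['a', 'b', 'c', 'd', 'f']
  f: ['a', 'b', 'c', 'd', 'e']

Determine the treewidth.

4

A width-4 tree decomposition is:
Bags: B1 = {a, b, c, e, f}  B2 = {a, b, d, e, f}
Tree: B1–B2
Each bag holds 5 vertices, so the decomposition has width 4, which upper-bounds the treewidth. Conversely, {a, b, d, e, f} is a clique of size 5, and the vertices of any clique must share a bag in every tree decomposition; so some bag has ≥ 5 vertices and tw(G) ≥ 4. Combining the bounds, tw(G) = 4.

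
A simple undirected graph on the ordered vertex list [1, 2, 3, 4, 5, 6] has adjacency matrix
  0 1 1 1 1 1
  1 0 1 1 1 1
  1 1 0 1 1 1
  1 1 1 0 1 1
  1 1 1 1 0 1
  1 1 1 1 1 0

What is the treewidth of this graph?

A width-5 tree decomposition is:
Bags: B1 = {1, 2, 3, 4, 5, 6}
Tree: (single bag)
With just one bag of size 6, the width is 6 − 1 = 5, so tw(G) ≤ 5. On the other hand G contains the 6-clique {1, 2, 3, 4, 5, 6}. A clique must lie in a single bag of any decomposition, so no decomposition can have width below 5. Combining the bounds, tw(G) = 5.

5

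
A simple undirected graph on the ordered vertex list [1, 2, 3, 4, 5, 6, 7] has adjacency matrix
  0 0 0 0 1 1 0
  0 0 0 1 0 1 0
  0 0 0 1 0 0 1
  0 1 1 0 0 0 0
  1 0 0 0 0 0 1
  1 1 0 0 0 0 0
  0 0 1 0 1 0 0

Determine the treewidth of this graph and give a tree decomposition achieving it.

The largest bag has 3 vertices, giving width 2; this decomposition certifies tw(G) ≤ 2. For the lower bound, G contains the cycle 6–1–5–7–3–4–2–6, so G is not a forest; only forests have treewidth ≤ 1, hence tw(G) ≥ 2. The upper and lower bounds meet at 2, so that is the treewidth.

Treewidth 2.
One such decomposition:
Bags: B1 = {1, 5, 6}  B2 = {5, 6, 7}  B3 = {3, 6, 7}  B4 = {3, 4, 6}  B5 = {2, 4, 6}
Tree: B1–B2, B2–B3, B3–B4, B4–B5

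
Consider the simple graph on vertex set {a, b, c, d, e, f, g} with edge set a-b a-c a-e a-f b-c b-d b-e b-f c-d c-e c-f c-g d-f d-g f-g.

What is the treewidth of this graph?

3

A width-3 tree decomposition is:
Bags: B1 = {a, b, c, f}  B2 = {a, b, c, e}  B3 = {b, c, d, f}  B4 = {c, d, f, g}
Tree: B1–B2, B1–B3, B3–B4
The largest bag has 4 vertices, giving width 3; this decomposition certifies tw(G) ≤ 3. On the other hand G contains the 4-clique {a, b, c, e}. A clique must lie in a single bag of any decomposition, so no decomposition can have width below 3. The upper and lower bounds meet at 3, so that is the treewidth.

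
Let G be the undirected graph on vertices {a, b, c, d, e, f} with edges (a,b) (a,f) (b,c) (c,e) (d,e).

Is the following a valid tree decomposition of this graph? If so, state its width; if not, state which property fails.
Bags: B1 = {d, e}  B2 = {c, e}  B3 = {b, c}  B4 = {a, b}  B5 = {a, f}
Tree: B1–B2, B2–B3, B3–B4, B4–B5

Yes; width 1.

Checking the three conditions: (i) the bags cover all of {a, b, c, d, e, f}; (ii) for each edge, some bag contains both endpoints; (iii) the bags containing any fixed vertex form a subtree. All hold, so the decomposition is valid with width 2 − 1 = 1.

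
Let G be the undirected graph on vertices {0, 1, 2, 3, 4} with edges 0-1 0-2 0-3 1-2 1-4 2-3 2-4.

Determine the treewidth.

2

A width-2 tree decomposition is:
Bags: B1 = {1, 2, 4}  B2 = {0, 1, 2}  B3 = {0, 2, 3}
Tree: B1–B2, B2–B3
Every bag has size at most 3, so the width is 3 − 1 = 2 and tw(G) ≤ 2. On the other hand G contains the 3-clique {0, 1, 2}. A clique must lie in a single bag of any decomposition, so no decomposition can have width below 2. Hence tw(G) = 2 exactly.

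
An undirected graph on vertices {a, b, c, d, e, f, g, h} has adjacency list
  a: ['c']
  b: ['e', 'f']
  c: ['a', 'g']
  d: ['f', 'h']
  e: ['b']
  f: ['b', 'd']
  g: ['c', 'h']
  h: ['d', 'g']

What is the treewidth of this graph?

1

A width-1 tree decomposition is:
Bags: B1 = {b, e}  B2 = {b, f}  B3 = {d, f}  B4 = {d, h}  B5 = {g, h}  B6 = {c, g}  B7 = {a, c}
Tree: B1–B2, B2–B3, B3–B4, B4–B5, B5–B6, B6–B7
The largest bag has 2 vertices, giving width 1; this decomposition certifies tw(G) ≤ 1. Since G has at least one edge (e.g. e–b), it is not an edgeless graph, so tw(G) ≥ 1. Hence tw(G) = 1 exactly.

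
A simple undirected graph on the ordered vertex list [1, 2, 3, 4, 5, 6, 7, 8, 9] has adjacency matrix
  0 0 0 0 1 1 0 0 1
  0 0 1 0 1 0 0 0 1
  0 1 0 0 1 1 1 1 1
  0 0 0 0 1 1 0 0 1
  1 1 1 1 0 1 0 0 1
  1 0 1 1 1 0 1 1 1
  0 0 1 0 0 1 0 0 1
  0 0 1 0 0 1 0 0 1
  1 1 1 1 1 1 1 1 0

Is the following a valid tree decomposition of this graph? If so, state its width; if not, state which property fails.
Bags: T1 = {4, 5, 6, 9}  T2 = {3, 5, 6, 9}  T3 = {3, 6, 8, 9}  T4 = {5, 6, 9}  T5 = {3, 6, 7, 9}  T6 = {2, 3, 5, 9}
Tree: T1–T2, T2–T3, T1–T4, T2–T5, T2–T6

No — vertex 1 appears in no bag.

A tree decomposition must satisfy three properties: every vertex lies in some bag; for every edge, both endpoints lie together in some bag; and for every vertex, the bags containing it form a connected subtree. Here vertex 1 appears in no bag, so the decomposition is invalid.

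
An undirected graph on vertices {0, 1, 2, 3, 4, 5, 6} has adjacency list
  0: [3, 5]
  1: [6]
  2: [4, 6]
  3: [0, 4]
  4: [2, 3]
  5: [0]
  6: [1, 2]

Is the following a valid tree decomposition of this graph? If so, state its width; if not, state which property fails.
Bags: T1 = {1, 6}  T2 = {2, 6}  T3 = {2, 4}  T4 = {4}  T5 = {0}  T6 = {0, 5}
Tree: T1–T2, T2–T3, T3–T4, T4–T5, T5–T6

A tree decomposition must satisfy three properties: every vertex lies in some bag; for every edge, both endpoints lie together in some bag; and for every vertex, the bags containing it form a connected subtree. Here vertex 3 appears in no bag, so the decomposition is invalid.

No — vertex 3 appears in no bag.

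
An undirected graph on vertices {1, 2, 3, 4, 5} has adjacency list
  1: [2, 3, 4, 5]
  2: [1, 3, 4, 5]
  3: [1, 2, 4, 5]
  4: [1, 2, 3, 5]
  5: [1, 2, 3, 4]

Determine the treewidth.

A width-4 tree decomposition is:
Bags: B1 = {1, 2, 3, 4, 5}
Tree: (single bag)
A single bag containing all 5 vertices is trivially a valid decomposition of width 4. Conversely, {1, 2, 3, 4, 5} is a clique of size 5, and the vertices of any clique must share a bag in every tree decomposition; so some bag has ≥ 5 vertices and tw(G) ≥ 4. Combining the bounds, tw(G) = 4.

4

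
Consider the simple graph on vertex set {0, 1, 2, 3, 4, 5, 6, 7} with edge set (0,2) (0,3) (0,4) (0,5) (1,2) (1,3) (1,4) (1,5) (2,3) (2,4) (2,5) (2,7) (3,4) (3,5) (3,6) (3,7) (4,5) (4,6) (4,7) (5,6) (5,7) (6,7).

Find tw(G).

4

A width-4 tree decomposition is:
Bags: B1 = {2, 3, 4, 5, 7}  B2 = {1, 2, 3, 4, 5}  B3 = {0, 2, 3, 4, 5}  B4 = {3, 4, 5, 6, 7}
Tree: B1–B2, B1–B3, B1–B4
Each bag holds 5 vertices, so the decomposition has width 4, which upper-bounds the treewidth. On the other hand G contains the 5-clique {0, 2, 3, 4, 5}. A clique must lie in a single bag of any decomposition, so no decomposition can have width below 4. Therefore the treewidth is 4.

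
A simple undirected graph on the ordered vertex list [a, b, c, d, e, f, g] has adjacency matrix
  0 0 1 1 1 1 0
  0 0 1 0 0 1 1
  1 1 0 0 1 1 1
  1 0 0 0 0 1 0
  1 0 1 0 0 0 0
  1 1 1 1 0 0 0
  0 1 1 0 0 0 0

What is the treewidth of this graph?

A width-2 tree decomposition is:
Bags: B1 = {b, c, g}  B2 = {b, c, f}  B3 = {a, c, f}  B4 = {a, d, f}  B5 = {a, c, e}
Tree: B1–B2, B2–B3, B3–B4, B3–B5
The largest bag has 3 vertices, giving width 2; this decomposition certifies tw(G) ≤ 2. Conversely, {a, d, f} is a clique of size 3, and the vertices of any clique must share a bag in every tree decomposition; so some bag has ≥ 3 vertices and tw(G) ≥ 2. Hence tw(G) = 2 exactly.

2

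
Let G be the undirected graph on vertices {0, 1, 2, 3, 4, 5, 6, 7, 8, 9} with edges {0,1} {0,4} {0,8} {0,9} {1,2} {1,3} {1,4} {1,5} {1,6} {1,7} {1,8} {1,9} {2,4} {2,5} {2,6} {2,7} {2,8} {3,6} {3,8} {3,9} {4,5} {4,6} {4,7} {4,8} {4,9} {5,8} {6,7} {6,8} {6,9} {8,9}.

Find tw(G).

A width-4 tree decomposition is:
Bags: B1 = {1, 4, 6, 8, 9}  B2 = {0, 1, 4, 8, 9}  B3 = {1, 2, 4, 6, 8}  B4 = {1, 2, 4, 6, 7}  B5 = {1, 2, 4, 5, 8}  B6 = {1, 3, 6, 8, 9}
Tree: B1–B2, B1–B3, B3–B4, B3–B5, B1–B6
The largest bag has 5 vertices, giving width 4; this decomposition certifies tw(G) ≤ 4. For the lower bound, the 5 vertices {1, 3, 6, 8, 9} are pairwise adjacent, and any tree decomposition puts a clique entirely inside one bag — forcing width ≥ 4. Hence tw(G) = 4 exactly.

4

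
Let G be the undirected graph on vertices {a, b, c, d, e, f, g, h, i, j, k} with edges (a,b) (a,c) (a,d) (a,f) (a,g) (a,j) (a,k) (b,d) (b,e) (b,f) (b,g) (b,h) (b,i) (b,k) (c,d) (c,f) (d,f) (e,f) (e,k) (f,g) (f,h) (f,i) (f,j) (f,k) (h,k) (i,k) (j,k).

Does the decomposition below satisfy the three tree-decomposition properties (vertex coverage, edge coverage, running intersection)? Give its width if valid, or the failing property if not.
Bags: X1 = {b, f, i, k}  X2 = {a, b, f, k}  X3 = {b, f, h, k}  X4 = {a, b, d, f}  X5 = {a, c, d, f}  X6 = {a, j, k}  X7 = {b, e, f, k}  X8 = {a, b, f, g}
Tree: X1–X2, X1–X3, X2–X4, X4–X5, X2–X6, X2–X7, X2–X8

A tree decomposition must satisfy three properties: every vertex lies in some bag; for every edge, both endpoints lie together in some bag; and for every vertex, the bags containing it form a connected subtree. Here edge (f,j) lies in no bag, so the decomposition is invalid.

No — edge (f,j) lies in no bag.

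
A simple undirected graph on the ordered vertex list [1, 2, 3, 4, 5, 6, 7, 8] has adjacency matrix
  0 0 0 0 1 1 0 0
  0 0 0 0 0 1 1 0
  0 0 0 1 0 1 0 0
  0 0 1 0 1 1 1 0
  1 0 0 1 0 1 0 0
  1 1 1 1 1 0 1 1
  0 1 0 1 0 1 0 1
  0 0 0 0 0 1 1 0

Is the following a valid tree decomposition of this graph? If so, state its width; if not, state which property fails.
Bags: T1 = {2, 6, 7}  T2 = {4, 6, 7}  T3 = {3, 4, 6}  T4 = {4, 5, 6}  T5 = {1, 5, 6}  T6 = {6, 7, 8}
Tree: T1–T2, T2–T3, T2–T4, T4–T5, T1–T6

Yes; width 2.

Every vertex of G appears in some bag (union = {1, 2, 3, 4, 5, 6, 7, 8}); every edge is covered by a bag; and for each vertex v the set of bags containing v is connected in the bag tree. The decomposition is therefore valid. The largest bag has 3 vertices, so the width is 2.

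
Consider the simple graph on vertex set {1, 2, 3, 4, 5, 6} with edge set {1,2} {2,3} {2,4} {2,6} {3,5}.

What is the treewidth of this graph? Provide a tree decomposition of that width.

Treewidth 1.
One optimal decomposition is:
Bags: B1 = {1, 2}  B2 = {2, 3}  B3 = {2, 4}  B4 = {3, 5}  B5 = {2, 6}
Tree: B1–B2, B2–B3, B2–B4, B2–B5

Every bag has size at most 2, so the width is 2 − 1 = 1 and tw(G) ≤ 1. Any graph with an edge has treewidth ≥ 1, and G has the edge 1–2. Hence tw(G) = 1 exactly.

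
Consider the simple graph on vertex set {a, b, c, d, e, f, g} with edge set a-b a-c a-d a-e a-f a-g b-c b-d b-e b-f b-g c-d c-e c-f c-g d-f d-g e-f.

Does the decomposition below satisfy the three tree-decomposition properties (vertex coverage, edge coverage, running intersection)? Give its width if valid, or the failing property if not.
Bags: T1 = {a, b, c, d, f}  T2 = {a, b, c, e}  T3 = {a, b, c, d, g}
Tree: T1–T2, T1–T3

No — edge (f,e) lies in no bag.

A tree decomposition must satisfy three properties: every vertex lies in some bag; for every edge, both endpoints lie together in some bag; and for every vertex, the bags containing it form a connected subtree. Here edge (f,e) lies in no bag, so the decomposition is invalid.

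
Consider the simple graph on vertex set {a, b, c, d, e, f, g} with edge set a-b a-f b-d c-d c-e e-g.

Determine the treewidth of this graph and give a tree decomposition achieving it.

Treewidth 1.
One such decomposition:
Bags: B1 = {a, f}  B2 = {a, b}  B3 = {b, d}  B4 = {c, d}  B5 = {c, e}  B6 = {e, g}
Tree: B1–B2, B2–B3, B3–B4, B4–B5, B5–B6

Each bag holds 2 vertices, so the decomposition has width 1, which upper-bounds the treewidth. G has an edge, so its treewidth is at least 1. The upper and lower bounds meet at 1, so that is the treewidth.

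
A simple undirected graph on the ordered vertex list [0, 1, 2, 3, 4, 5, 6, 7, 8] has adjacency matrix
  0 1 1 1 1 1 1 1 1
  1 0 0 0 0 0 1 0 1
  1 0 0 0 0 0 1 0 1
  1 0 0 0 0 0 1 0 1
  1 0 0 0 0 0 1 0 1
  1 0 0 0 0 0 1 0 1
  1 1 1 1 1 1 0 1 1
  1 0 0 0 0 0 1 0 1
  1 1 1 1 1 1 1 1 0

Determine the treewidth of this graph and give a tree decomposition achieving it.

Treewidth 3.
One optimal decomposition is:
Bags: B1 = {0, 2, 6, 8}  B2 = {0, 5, 6, 8}  B3 = {0, 6, 7, 8}  B4 = {0, 4, 6, 8}  B5 = {0, 3, 6, 8}  B6 = {0, 1, 6, 8}
Tree: B1–B2, B1–B3, B1–B4, B4–B5, B5–B6

Each bag holds 4 vertices, so the decomposition has width 3, which upper-bounds the treewidth. For the lower bound, the 4 vertices {0, 1, 6, 8} are pairwise adjacent, and any tree decomposition puts a clique entirely inside one bag — forcing width ≥ 3. Combining the bounds, tw(G) = 3.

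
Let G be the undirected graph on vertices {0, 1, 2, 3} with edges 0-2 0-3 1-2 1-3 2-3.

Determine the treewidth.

A width-2 tree decomposition is:
Bags: B1 = {0, 2, 3}  B2 = {1, 2, 3}
Tree: B1–B2
Every bag has size at most 3, so the width is 3 − 1 = 2 and tw(G) ≤ 2. For the lower bound, the 3 vertices {0, 2, 3} are pairwise adjacent, and any tree decomposition puts a clique entirely inside one bag — forcing width ≥ 2. Combining the bounds, tw(G) = 2.

2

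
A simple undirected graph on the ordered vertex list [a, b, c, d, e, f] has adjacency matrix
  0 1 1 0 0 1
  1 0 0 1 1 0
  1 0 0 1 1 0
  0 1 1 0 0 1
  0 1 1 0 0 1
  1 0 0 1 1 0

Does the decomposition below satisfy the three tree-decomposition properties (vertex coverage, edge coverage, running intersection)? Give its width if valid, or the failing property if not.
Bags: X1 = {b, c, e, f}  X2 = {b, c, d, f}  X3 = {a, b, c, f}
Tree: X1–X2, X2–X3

Vertex coverage: the bags together contain {a, b, c, d, e, f}, the full vertex set. Edge coverage: each edge of G has both endpoints in at least one bag. Running intersection: for every vertex, the bags containing it form a connected subtree. All three properties hold, so this is a valid tree decomposition of width max|bag| − 1 = 3, and hence tw(G) ≤ 3.

Yes; width 3.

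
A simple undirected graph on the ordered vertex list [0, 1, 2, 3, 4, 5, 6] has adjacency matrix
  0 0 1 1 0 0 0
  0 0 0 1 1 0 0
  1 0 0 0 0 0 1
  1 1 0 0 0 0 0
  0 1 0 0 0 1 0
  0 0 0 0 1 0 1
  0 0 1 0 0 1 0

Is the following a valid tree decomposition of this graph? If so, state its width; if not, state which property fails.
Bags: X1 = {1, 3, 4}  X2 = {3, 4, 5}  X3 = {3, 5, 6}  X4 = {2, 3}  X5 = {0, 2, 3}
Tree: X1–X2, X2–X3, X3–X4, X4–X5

A tree decomposition must satisfy three properties: every vertex lies in some bag; for every edge, both endpoints lie together in some bag; and for every vertex, the bags containing it form a connected subtree. Here edge (6,2) lies in no bag, so the decomposition is invalid.

No — edge (6,2) lies in no bag.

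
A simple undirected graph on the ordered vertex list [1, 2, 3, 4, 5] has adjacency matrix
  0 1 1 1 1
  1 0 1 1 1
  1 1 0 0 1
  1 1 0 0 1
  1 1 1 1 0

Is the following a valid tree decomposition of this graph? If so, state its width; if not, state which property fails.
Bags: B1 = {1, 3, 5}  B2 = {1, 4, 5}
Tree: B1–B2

A tree decomposition must satisfy three properties: every vertex lies in some bag; for every edge, both endpoints lie together in some bag; and for every vertex, the bags containing it form a connected subtree. Here vertex 2 appears in no bag, so the decomposition is invalid.

No — vertex 2 appears in no bag.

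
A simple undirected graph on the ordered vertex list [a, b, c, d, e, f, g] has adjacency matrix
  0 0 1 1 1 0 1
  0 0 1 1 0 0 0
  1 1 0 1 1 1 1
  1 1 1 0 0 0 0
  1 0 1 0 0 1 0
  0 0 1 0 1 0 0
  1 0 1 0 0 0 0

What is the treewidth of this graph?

2

A width-2 tree decomposition is:
Bags: B1 = {a, c, e}  B2 = {c, e, f}  B3 = {a, c, d}  B4 = {a, c, g}  B5 = {b, c, d}
Tree: B1–B2, B1–B3, B3–B4, B3–B5
Every bag has size at most 3, so the width is 3 − 1 = 2 and tw(G) ≤ 2. For the lower bound, the 3 vertices {a, c, d} are pairwise adjacent, and any tree decomposition puts a clique entirely inside one bag — forcing width ≥ 2. Hence tw(G) = 2 exactly.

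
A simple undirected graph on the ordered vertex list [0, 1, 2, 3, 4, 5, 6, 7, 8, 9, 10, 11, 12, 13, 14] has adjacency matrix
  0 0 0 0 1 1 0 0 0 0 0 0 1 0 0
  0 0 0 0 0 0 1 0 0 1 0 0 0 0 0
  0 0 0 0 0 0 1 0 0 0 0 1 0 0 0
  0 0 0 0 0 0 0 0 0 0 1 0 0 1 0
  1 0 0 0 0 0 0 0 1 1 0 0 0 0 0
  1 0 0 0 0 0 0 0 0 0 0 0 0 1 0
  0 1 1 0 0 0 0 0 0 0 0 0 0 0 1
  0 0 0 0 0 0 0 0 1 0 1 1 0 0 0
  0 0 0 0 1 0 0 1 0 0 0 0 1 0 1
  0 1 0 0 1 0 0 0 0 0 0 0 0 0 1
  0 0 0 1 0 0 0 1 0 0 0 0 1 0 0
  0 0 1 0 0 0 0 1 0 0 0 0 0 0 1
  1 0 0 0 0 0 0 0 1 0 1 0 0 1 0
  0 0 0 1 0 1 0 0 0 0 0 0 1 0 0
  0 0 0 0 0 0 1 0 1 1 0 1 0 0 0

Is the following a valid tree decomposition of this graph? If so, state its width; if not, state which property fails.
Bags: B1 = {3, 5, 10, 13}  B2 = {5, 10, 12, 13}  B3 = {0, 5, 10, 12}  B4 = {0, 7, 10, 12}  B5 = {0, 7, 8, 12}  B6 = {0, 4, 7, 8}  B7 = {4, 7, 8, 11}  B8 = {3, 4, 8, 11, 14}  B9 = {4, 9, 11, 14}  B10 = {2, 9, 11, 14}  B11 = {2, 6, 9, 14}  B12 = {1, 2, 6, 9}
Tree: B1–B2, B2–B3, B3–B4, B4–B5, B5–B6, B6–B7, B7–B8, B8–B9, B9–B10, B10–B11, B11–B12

A tree decomposition must satisfy three properties: every vertex lies in some bag; for every edge, both endpoints lie together in some bag; and for every vertex, the bags containing it form a connected subtree. Here bags containing vertex 3 are not connected in the tree, so the decomposition is invalid.

No — bags containing vertex 3 are not connected in the tree.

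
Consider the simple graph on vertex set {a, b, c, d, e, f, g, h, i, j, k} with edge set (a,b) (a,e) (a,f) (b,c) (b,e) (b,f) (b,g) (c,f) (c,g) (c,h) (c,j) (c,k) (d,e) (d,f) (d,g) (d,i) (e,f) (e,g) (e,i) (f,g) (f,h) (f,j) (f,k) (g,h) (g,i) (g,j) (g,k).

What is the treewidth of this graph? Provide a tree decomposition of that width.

Each bag holds 4 vertices, so the decomposition has width 3, which upper-bounds the treewidth. Conversely, {d, e, f, g} is a clique of size 4, and the vertices of any clique must share a bag in every tree decomposition; so some bag has ≥ 4 vertices and tw(G) ≥ 3. Therefore the treewidth is 3.

Treewidth 3.
Bags: B1 = {b, c, f, g}  B2 = {b, e, f, g}  B3 = {d, e, f, g}  B4 = {c, f, g, j}  B5 = {c, f, g, k}  B6 = {d, e, g, i}  B7 = {a, b, e, f}  B8 = {c, f, g, h}
Tree: B1–B2, B2–B3, B1–B4, B1–B5, B3–B6, B2–B7, B1–B8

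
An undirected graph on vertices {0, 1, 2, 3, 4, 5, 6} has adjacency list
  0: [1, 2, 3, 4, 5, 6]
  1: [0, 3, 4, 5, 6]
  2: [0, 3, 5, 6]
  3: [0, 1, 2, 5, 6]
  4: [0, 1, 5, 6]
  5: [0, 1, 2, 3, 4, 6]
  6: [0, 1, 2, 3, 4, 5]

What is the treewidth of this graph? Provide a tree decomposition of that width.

Treewidth 4.
One optimal decomposition is:
Bags: B1 = {0, 1, 4, 5, 6}  B2 = {0, 1, 3, 5, 6}  B3 = {0, 2, 3, 5, 6}
Tree: B1–B2, B2–B3

Each bag holds 5 vertices, so the decomposition has width 4, which upper-bounds the treewidth. On the other hand G contains the 5-clique {0, 1, 3, 5, 6}. A clique must lie in a single bag of any decomposition, so no decomposition can have width below 4. The upper and lower bounds meet at 4, so that is the treewidth.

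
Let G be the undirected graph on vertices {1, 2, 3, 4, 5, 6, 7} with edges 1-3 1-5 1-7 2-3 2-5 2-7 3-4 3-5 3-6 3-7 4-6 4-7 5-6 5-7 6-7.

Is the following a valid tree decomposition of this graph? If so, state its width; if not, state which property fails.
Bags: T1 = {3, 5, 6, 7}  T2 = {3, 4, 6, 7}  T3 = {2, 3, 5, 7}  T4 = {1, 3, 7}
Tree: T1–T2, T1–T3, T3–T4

No — edge (5,1) lies in no bag.

A tree decomposition must satisfy three properties: every vertex lies in some bag; for every edge, both endpoints lie together in some bag; and for every vertex, the bags containing it form a connected subtree. Here edge (5,1) lies in no bag, so the decomposition is invalid.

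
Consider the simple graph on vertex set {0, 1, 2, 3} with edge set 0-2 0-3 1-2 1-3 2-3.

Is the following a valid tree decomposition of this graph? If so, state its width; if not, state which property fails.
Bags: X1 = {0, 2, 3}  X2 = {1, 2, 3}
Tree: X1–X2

Vertex coverage: the bags together contain {0, 1, 2, 3}, the full vertex set. Edge coverage: each edge of G has both endpoints in at least one bag. Running intersection: for every vertex, the bags containing it form a connected subtree. All three properties hold, so this is a valid tree decomposition of width max|bag| − 1 = 2, and hence tw(G) ≤ 2.

Yes; width 2.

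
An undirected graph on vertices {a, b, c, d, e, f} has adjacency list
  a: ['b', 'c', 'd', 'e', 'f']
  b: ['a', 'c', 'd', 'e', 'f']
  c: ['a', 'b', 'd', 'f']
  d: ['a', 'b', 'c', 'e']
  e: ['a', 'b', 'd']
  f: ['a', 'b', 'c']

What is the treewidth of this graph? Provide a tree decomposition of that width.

Treewidth 3.
Bags: B1 = {a, b, c, d}  B2 = {a, b, d, e}  B3 = {a, b, c, f}
Tree: B1–B2, B1–B3

Every bag has size at most 4, so the width is 4 − 1 = 3 and tw(G) ≤ 3. Conversely, {a, b, d, e} is a clique of size 4, and the vertices of any clique must share a bag in every tree decomposition; so some bag has ≥ 4 vertices and tw(G) ≥ 3. Combining the bounds, tw(G) = 3.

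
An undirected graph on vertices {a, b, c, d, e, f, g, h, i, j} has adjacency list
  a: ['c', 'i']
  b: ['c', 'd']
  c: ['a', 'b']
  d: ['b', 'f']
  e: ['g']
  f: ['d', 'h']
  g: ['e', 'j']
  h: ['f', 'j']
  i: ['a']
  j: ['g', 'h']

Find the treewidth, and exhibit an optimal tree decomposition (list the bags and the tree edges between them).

Treewidth 1.
One optimal decomposition is:
Bags: B1 = {a, i}  B2 = {a, c}  B3 = {b, c}  B4 = {b, d}  B5 = {d, f}  B6 = {f, h}  B7 = {h, j}  B8 = {g, j}  B9 = {e, g}
Tree: B1–B2, B2–B3, B3–B4, B4–B5, B5–B6, B6–B7, B7–B8, B8–B9

The largest bag has 2 vertices, giving width 1; this decomposition certifies tw(G) ≤ 1. Any graph with an edge has treewidth ≥ 1, and G has the edge i–a. Therefore the treewidth is 1.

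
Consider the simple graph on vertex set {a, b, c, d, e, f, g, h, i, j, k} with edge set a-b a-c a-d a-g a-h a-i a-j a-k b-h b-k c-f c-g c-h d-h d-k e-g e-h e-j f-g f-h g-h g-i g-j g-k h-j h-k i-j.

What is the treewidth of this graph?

3

A width-3 tree decomposition is:
Bags: B1 = {a, g, h, k}  B2 = {a, b, h, k}  B3 = {a, d, h, k}  B4 = {a, g, h, j}  B5 = {a, c, g, h}  B6 = {c, f, g, h}  B7 = {a, g, i, j}  B8 = {e, g, h, j}
Tree: B1–B2, B1–B3, B1–B4, B1–B5, B5–B6, B4–B7, B4–B8
Every bag has size at most 4, so the width is 4 − 1 = 3 and tw(G) ≤ 3. On the other hand G contains the 4-clique {a, d, h, k}. A clique must lie in a single bag of any decomposition, so no decomposition can have width below 3. Hence tw(G) = 3 exactly.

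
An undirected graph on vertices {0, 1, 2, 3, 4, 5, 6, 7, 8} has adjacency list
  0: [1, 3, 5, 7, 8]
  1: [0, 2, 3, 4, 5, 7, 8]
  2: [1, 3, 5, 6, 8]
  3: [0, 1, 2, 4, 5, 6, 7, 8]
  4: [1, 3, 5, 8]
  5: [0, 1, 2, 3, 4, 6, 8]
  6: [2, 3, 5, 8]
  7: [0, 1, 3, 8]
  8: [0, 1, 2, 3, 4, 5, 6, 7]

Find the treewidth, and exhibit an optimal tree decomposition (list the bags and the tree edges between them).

The largest bag has 5 vertices, giving width 4; this decomposition certifies tw(G) ≤ 4. Conversely, {0, 1, 3, 5, 8} is a clique of size 5, and the vertices of any clique must share a bag in every tree decomposition; so some bag has ≥ 5 vertices and tw(G) ≥ 4. The upper and lower bounds meet at 4, so that is the treewidth.

Treewidth 4.
Bags: B1 = {1, 3, 4, 5, 8}  B2 = {0, 1, 3, 5, 8}  B3 = {1, 2, 3, 5, 8}  B4 = {0, 1, 3, 7, 8}  B5 = {2, 3, 5, 6, 8}
Tree: B1–B2, B1–B3, B2–B4, B3–B5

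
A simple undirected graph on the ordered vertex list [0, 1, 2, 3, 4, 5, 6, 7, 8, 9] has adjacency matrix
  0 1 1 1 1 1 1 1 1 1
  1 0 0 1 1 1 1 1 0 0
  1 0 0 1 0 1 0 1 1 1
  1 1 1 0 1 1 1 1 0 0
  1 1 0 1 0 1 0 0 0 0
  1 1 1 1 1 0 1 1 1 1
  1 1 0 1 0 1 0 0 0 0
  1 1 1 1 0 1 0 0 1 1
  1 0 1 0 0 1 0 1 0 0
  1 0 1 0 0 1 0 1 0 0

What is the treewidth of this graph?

A width-4 tree decomposition is:
Bags: B1 = {0, 2, 3, 5, 7}  B2 = {0, 1, 3, 5, 7}  B3 = {0, 1, 3, 5, 6}  B4 = {0, 2, 5, 7, 8}  B5 = {0, 2, 5, 7, 9}  B6 = {0, 1, 3, 4, 5}
Tree: B1–B2, B2–B3, B1–B4, B4–B5, B3–B6
The largest bag has 5 vertices, giving width 4; this decomposition certifies tw(G) ≤ 4. For the lower bound, the 5 vertices {0, 2, 5, 7, 8} are pairwise adjacent, and any tree decomposition puts a clique entirely inside one bag — forcing width ≥ 4. The upper and lower bounds meet at 4, so that is the treewidth.

4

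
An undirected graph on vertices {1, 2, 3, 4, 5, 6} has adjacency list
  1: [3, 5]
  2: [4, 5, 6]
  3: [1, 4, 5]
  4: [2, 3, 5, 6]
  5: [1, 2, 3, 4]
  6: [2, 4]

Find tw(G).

A width-2 tree decomposition is:
Bags: B1 = {2, 4, 5}  B2 = {2, 4, 6}  B3 = {3, 4, 5}  B4 = {1, 3, 5}
Tree: B1–B2, B1–B3, B3–B4
Every bag has size at most 3, so the width is 3 − 1 = 2 and tw(G) ≤ 2. For the lower bound, the 3 vertices {1, 3, 5} are pairwise adjacent, and any tree decomposition puts a clique entirely inside one bag — forcing width ≥ 2. Combining the bounds, tw(G) = 2.

2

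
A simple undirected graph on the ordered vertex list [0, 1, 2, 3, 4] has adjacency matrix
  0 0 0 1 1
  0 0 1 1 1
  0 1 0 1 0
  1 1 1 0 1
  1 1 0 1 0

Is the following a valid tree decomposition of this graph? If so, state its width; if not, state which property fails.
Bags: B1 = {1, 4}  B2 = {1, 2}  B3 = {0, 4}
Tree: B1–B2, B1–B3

No — vertex 3 appears in no bag.

A tree decomposition must satisfy three properties: every vertex lies in some bag; for every edge, both endpoints lie together in some bag; and for every vertex, the bags containing it form a connected subtree. Here vertex 3 appears in no bag, so the decomposition is invalid.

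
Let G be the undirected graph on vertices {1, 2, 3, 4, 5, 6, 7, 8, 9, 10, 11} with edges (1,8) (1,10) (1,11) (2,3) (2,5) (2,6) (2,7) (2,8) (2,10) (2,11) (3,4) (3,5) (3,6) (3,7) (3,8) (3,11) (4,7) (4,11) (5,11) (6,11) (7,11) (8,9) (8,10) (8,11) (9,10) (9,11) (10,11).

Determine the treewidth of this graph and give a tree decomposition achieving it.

The largest bag has 4 vertices, giving width 3; this decomposition certifies tw(G) ≤ 3. Conversely, {1, 8, 10, 11} is a clique of size 4, and the vertices of any clique must share a bag in every tree decomposition; so some bag has ≥ 4 vertices and tw(G) ≥ 3. The upper and lower bounds meet at 3, so that is the treewidth.

Treewidth 3.
One such decomposition:
Bags: B1 = {2, 3, 8, 11}  B2 = {2, 3, 7, 11}  B3 = {3, 4, 7, 11}  B4 = {2, 3, 5, 11}  B5 = {2, 8, 10, 11}  B6 = {8, 9, 10, 11}  B7 = {1, 8, 10, 11}  B8 = {2, 3, 6, 11}
Tree: B1–B2, B2–B3, B2–B4, B1–B5, B5–B6, B5–B7, B1–B8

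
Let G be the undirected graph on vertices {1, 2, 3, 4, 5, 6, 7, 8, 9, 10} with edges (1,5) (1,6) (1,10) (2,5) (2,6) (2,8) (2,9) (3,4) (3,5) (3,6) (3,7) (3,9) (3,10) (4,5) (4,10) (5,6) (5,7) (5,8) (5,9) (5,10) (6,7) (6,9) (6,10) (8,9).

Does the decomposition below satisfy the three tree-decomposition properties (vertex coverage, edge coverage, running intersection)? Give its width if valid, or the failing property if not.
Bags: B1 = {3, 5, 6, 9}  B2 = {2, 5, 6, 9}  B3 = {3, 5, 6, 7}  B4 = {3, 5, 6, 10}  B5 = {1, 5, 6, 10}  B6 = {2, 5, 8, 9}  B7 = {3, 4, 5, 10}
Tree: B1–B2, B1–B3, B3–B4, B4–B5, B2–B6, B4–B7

Yes; width 3.

Checking the three conditions: (i) the bags cover all of {1, 2, 3, 4, 5, 6, 7, 8, 9, 10}; (ii) for each edge, some bag contains both endpoints; (iii) the bags containing any fixed vertex form a subtree. All hold, so the decomposition is valid with width 4 − 1 = 3.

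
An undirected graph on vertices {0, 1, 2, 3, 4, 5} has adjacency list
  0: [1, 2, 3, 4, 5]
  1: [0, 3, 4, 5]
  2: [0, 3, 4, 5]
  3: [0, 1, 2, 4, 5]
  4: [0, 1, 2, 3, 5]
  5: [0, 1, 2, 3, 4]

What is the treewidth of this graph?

A width-4 tree decomposition is:
Bags: B1 = {0, 1, 3, 4, 5}  B2 = {0, 2, 3, 4, 5}
Tree: B1–B2
Every bag has size at most 5, so the width is 5 − 1 = 4 and tw(G) ≤ 4. On the other hand G contains the 5-clique {0, 1, 3, 4, 5}. A clique must lie in a single bag of any decomposition, so no decomposition can have width below 4. Therefore the treewidth is 4.

4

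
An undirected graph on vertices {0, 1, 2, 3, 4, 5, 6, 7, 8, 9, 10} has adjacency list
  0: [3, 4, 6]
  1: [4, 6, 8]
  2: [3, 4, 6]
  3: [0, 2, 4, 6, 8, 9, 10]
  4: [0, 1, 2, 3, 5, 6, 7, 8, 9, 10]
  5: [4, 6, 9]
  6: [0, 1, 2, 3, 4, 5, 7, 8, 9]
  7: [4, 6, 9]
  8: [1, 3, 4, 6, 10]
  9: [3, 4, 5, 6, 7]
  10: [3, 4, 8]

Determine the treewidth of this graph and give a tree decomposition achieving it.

Treewidth 3.
One such decomposition:
Bags: B1 = {3, 4, 6, 9}  B2 = {2, 3, 4, 6}  B3 = {3, 4, 6, 8}  B4 = {3, 4, 8, 10}  B5 = {0, 3, 4, 6}  B6 = {1, 4, 6, 8}  B7 = {4, 6, 7, 9}  B8 = {4, 5, 6, 9}
Tree: B1–B2, B1–B3, B3–B4, B3–B5, B3–B6, B1–B7, B1–B8

Every bag has size at most 4, so the width is 4 − 1 = 3 and tw(G) ≤ 3. Conversely, {3, 4, 8, 10} is a clique of size 4, and the vertices of any clique must share a bag in every tree decomposition; so some bag has ≥ 4 vertices and tw(G) ≥ 3. Hence tw(G) = 3 exactly.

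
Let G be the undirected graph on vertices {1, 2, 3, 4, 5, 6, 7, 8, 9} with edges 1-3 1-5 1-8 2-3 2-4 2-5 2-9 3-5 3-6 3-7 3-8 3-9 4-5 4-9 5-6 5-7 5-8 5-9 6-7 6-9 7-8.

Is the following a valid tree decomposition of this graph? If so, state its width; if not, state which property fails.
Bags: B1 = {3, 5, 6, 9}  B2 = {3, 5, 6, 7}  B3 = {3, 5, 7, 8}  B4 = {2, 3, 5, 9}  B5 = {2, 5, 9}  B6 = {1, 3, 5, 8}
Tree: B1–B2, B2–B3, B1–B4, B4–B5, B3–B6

No — vertex 4 appears in no bag.

A tree decomposition must satisfy three properties: every vertex lies in some bag; for every edge, both endpoints lie together in some bag; and for every vertex, the bags containing it form a connected subtree. Here vertex 4 appears in no bag, so the decomposition is invalid.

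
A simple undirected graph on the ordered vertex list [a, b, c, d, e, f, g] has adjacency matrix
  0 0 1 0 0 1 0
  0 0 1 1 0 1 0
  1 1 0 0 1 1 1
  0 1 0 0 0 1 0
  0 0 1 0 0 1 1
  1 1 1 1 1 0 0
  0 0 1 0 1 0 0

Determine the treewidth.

2

A width-2 tree decomposition is:
Bags: B1 = {c, e, f}  B2 = {c, e, g}  B3 = {b, c, f}  B4 = {a, c, f}  B5 = {b, d, f}
Tree: B1–B2, B1–B3, B3–B4, B3–B5
Each bag holds 3 vertices, so the decomposition has width 2, which upper-bounds the treewidth. Conversely, {b, d, f} is a clique of size 3, and the vertices of any clique must share a bag in every tree decomposition; so some bag has ≥ 3 vertices and tw(G) ≥ 2. Combining the bounds, tw(G) = 2.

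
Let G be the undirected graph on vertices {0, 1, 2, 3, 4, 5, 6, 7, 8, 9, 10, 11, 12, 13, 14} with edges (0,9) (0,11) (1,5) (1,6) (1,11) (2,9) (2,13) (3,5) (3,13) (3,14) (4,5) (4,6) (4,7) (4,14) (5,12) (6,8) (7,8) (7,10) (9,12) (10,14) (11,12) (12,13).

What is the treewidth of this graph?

A width-3 tree decomposition is:
Bags: B1 = {7, 8, 10, 14}  B2 = {4, 7, 8, 14}  B3 = {4, 6, 8, 14}  B4 = {3, 4, 6, 14}  B5 = {3, 4, 5, 6}  B6 = {1, 3, 5, 6}  B7 = {1, 3, 5, 13}  B8 = {1, 5, 12, 13}  B9 = {1, 11, 12, 13}  B10 = {2, 11, 12, 13}  B11 = {2, 9, 11, 12}  B12 = {0, 2, 9, 11}
Tree: B1–B2, B2–B3, B3–B4, B4–B5, B5–B6, B6–B7, B7–B8, B8–B9, B9–B10, B10–B11, B11–B12
Each bag holds 4 vertices, so the decomposition has width 3, which upper-bounds the treewidth. For the lower bound: the 4 vertex sets {7,8,10}, {14}, {4}, {1,3,5,6} are disjoint, each induces a connected subgraph, and every pair is joined by at least one edge of G. Contracting each set to a single vertex therefore yields K_{4} as a minor, and since treewidth is minor-monotone, tw(G) ≥ tw(K_{4}) = 3. Therefore the treewidth is 3.

3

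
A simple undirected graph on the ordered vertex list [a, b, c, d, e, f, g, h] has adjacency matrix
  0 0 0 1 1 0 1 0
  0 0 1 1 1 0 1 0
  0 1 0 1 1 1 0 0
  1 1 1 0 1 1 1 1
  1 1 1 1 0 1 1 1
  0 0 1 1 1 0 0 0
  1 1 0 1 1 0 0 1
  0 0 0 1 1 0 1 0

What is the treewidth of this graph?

3

A width-3 tree decomposition is:
Bags: B1 = {b, d, e, g}  B2 = {b, c, d, e}  B3 = {a, d, e, g}  B4 = {c, d, e, f}  B5 = {d, e, g, h}
Tree: B1–B2, B1–B3, B2–B4, B3–B5
Every bag has size at most 4, so the width is 4 − 1 = 3 and tw(G) ≤ 3. Conversely, {d, e, g, h} is a clique of size 4, and the vertices of any clique must share a bag in every tree decomposition; so some bag has ≥ 4 vertices and tw(G) ≥ 3. Therefore the treewidth is 3.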